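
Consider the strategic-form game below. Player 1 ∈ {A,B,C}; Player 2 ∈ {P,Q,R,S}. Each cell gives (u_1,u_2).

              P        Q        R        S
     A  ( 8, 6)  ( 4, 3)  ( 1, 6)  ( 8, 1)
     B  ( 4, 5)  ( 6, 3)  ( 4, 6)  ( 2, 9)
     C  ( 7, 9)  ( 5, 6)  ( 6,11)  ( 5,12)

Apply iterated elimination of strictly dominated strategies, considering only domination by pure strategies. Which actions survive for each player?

P2 drop Q (P beats it: A:6>3 B:5>3 C:9>6)
P1 drop B (C beats it: P:7>4 R:6>4 S:5>2)
P1→{A,C} P2→{P,R,S}

IESDS → P1:{A,C} P2:{P,R,S}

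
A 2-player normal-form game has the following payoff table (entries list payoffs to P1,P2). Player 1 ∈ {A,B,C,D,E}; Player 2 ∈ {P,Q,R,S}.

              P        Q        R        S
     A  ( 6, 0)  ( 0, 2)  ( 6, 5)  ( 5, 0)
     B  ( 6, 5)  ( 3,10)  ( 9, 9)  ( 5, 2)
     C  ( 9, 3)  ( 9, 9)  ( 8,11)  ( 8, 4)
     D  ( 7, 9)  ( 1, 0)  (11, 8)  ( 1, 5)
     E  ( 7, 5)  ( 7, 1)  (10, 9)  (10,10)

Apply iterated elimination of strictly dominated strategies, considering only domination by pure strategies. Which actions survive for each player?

P1 drop A (C beats it: P:9>6 Q:9>0 R:8>6 S:8>5)
P1 drop B (E beats it: P:7>6 Q:7>3 R:10>9 S:10>5)
P2 drop Q (R beats it: C:11>9 D:8>0 E:9>1)
P1→{C,D,E} P2→{P,R,S}

Survivors P1:{C,D,E} P2:{P,R,S}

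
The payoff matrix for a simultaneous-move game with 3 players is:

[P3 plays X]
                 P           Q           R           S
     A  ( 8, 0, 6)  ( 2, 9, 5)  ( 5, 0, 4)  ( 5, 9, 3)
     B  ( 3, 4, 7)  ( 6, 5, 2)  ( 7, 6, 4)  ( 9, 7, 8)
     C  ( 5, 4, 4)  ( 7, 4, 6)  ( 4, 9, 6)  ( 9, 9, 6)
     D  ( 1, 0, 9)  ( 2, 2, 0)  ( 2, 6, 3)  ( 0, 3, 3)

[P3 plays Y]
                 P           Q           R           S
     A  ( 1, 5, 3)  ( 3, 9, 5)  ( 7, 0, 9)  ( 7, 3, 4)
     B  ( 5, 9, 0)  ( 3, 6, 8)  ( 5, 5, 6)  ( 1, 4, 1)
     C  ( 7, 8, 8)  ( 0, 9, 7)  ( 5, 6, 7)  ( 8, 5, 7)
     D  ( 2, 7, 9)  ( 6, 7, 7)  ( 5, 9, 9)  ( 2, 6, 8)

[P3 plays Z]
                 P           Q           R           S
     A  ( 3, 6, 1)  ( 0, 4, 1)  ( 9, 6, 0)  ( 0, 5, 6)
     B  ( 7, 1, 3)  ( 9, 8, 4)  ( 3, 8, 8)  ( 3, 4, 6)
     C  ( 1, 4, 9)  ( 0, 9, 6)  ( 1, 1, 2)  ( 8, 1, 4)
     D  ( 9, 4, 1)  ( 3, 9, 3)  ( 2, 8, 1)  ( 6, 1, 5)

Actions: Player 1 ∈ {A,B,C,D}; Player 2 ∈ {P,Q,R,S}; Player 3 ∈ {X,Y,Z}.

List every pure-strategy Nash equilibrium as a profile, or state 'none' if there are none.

(A,P,X): not NE [P2→S gives 9>0]
(A,P,Y): not NE [P1→C gives 7>1; P2→Q gives 9>5; P3→X gives 6>3]
(A,P,Z): not NE [P1→D gives 9>3; P3→X gives 6>1]
(A,Q,X): not NE [P1→C gives 7>2]
(A,Q,Y): not NE [P1→D gives 6>3]
(A,Q,Z): not NE [P1→B gives 9>0; P2→R gives 6>4; P3→Y gives 5>1]
(A,R,X): not NE [P1→B gives 7>5; P2→S gives 9>0; P3→Y gives 9>4]
(A,R,Y): not NE [P2→Q gives 9>0]
(A,R,Z): not NE [P3→Y gives 9>0]
(A,S,X): not NE [P1→C gives 9>5; P3→Z gives 6>3]
(A,S,Y): not NE [P1→C gives 8>7; P2→Q gives 9>3; P3→Z gives 6>4]
(A,S,Z): not NE [P1→C gives 8>0; P2→R gives 6>5]
(B,P,X): not NE [P1→A gives 8>3; P2→S gives 7>4]
(B,P,Y): not NE [P1→C gives 7>5; P3→X gives 7>0]
(B,P,Z): not NE [P1→D gives 9>7; P2→R gives 8>1; P3→X gives 7>3]
(B,Q,X): not NE [P1→C gives 7>6; P2→S gives 7>5; P3→Y gives 8>2]
(B,Q,Y): not NE [P1→D gives 6>3; P2→P gives 9>6]
(B,Q,Z): not NE [P3→Y gives 8>4]
(B,R,X): not NE [P2→S gives 7>6; P3→Z gives 8>4]
(B,R,Y): not NE [P1→A gives 7>5; P2→P gives 9>5; P3→Z gives 8>6]
(B,R,Z): not NE [P1→A gives 9>3]
(B,S,X): NE
(B,S,Y): not NE [P1→C gives 8>1; P2→P gives 9>4; P3→X gives 8>1]
(B,S,Z): not NE [P1→C gives 8>3; P2→R gives 8>4; P3→X gives 8>6]
(C,P,X): not NE [P1→A gives 8>5; P2→S gives 9>4; P3→Z gives 9>4]
(C,P,Y): not NE [P2→Q gives 9>8; P3→Z gives 9>8]
(C,P,Z): not NE [P1→D gives 9>1; P2→Q gives 9>4]
(C,Q,X): not NE [P2→S gives 9>4; P3→Y gives 7>6]
(C,Q,Y): not NE [P1→D gives 6>0]
(C,Q,Z): not NE [P1→B gives 9>0; P3→Y gives 7>6]
(C,R,X): not NE [P1→B gives 7>4; P3→Y gives 7>6]
(C,R,Y): not NE [P1→A gives 7>5; P2→Q gives 9>6]
(C,R,Z): not NE [P1→A gives 9>1; P2→Q gives 9>1; P3→Y gives 7>2]
(C,S,X): not NE [P3→Y gives 7>6]
(C,S,Y): not NE [P2→Q gives 9>5]
(C,S,Z): not NE [P2→Q gives 9>1; P3→Y gives 7>4]
(D,P,X): not NE [P1→A gives 8>1; P2→R gives 6>0]
(D,P,Y): not NE [P1→C gives 7>2; P2→R gives 9>7]
(D,P,Z): not NE [P2→Q gives 9>4; P3→Y gives 9>1]
(D,Q,X): not NE [P1→C gives 7>2; P2→R gives 6>2; P3→Y gives 7>0]
(D,Q,Y): not NE [P2→R gives 9>7]
(D,Q,Z): not NE [P1→B gives 9>3; P3→Y gives 7>3]
(D,R,X): not NE [P1→B gives 7>2; P3→Y gives 9>3]
(D,R,Y): not NE [P1→A gives 7>5]
(D,R,Z): not NE [P1→A gives 9>2; P2→Q gives 9>8; P3→Y gives 9>1]
(D,S,X): not NE [P1→C gives 9>0; P2→R gives 6>3; P3→Y gives 8>3]
(D,S,Y): not NE [P1→C gives 8>2; P2→R gives 9>6]
(D,S,Z): not NE [P1→C gives 8>6; P2→Q gives 9>1; P3→Y gives 8>5]

Nash profiles: (B,S,X)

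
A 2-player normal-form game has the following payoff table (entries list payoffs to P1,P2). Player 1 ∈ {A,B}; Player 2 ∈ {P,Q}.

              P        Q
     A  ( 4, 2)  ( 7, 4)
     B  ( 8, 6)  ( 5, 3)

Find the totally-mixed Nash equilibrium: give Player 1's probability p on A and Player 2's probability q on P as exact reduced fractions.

p=3/5, q=1/3

P1 indiff ⇒ q·4+(1-q)·7 = q·8+(1-q)·5 ⇒ q(-4) = (1-q)(-2) ⇒ q = 1/3
P2 indiff ⇒ p·2+(1-p)·6 = p·4+(1-p)·3 ⇒ p(-2) = (1-p)(-3) ⇒ p = 3/5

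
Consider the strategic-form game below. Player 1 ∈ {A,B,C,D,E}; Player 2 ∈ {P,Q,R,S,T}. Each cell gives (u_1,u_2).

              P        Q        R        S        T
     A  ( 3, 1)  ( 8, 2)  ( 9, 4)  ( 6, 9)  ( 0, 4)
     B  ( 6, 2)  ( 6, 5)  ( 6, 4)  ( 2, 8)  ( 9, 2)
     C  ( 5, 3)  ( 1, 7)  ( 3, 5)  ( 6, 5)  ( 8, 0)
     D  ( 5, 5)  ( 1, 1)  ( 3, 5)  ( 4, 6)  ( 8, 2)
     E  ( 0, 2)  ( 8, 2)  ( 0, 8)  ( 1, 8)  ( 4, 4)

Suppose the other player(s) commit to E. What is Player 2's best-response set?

u_2(P vs E) = 2
u_2(Q vs E) = 2
u_2(R vs E) = 8
u_2(S vs E) = 8
u_2(T vs E) = 4
max payoff 8 at {R,S}

BR_2 = {R,S}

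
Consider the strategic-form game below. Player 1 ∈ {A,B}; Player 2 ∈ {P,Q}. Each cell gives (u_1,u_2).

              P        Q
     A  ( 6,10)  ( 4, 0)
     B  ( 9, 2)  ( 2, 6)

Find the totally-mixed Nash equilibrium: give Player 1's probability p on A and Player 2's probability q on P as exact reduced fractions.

P1 indiff ⇒ q·6+(1-q)·4 = q·9+(1-q)·2 ⇒ q(-3) = (1-q)(-2) ⇒ q = 2/5
P2 indiff ⇒ p·10+(1-p)·2 = p·0+(1-p)·6 ⇒ p(10) = (1-p)(4) ⇒ p = 2/7

P1 mixes 2/7 on A; P2 mixes 2/5 on P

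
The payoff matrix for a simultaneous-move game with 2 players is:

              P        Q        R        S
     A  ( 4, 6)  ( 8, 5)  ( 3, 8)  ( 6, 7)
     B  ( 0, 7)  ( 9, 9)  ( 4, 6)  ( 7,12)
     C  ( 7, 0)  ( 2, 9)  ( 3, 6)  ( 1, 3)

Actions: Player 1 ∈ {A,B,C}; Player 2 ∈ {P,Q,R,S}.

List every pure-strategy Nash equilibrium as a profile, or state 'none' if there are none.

(A,P): not NE [P1→C gives 7>4; P2→R gives 8>6]
(A,Q): not NE [P1→B gives 9>8; P2→R gives 8>5]
(A,R): not NE [P1→B gives 4>3]
(A,S): not NE [P1→B gives 7>6; P2→R gives 8>7]
(B,P): not NE [P1→C gives 7>0; P2→S gives 12>7]
(B,Q): not NE [P2→S gives 12>9]
(B,R): not NE [P2→S gives 12>6]
(B,S): NE
(C,P): not NE [P2→Q gives 9>0]
(C,Q): not NE [P1→B gives 9>2]
(C,R): not NE [P1→B gives 4>3; P2→Q gives 9>6]
(C,S): not NE [P1→B gives 7>1; P2→Q gives 9>3]

Nash profiles: (B,S)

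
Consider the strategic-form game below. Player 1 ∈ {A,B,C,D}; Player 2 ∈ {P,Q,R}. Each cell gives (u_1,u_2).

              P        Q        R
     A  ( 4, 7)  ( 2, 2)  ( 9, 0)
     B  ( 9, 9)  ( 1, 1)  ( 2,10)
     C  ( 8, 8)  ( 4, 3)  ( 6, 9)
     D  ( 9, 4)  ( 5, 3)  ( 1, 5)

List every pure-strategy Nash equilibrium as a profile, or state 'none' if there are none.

(A,P): not NE [P1→D gives 9>4]
(A,Q): not NE [P1→D gives 5>2; P2→P gives 7>2]
(A,R): not NE [P2→P gives 7>0]
(B,P): not NE [P2→R gives 10>9]
(B,Q): not NE [P1→D gives 5>1; P2→R gives 10>1]
(B,R): not NE [P1→A gives 9>2]
(C,P): not NE [P1→D gives 9>8; P2→R gives 9>8]
(C,Q): not NE [P1→D gives 5>4; P2→R gives 9>3]
(C,R): not NE [P1→A gives 9>6]
(D,P): not NE [P2→R gives 5>4]
(D,Q): not NE [P2→R gives 5>3]
(D,R): not NE [P1→A gives 9>1]

No pure NE.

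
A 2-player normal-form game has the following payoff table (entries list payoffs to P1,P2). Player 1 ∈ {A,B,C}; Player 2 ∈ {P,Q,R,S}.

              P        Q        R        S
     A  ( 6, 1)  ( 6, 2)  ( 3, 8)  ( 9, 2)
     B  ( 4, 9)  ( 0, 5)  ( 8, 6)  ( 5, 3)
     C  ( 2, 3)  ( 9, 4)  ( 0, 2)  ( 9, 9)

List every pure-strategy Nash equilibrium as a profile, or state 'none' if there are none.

PSNE = {(C,S)}

(A,P): not NE [P2→R gives 8>1]
(A,Q): not NE [P1→C gives 9>6; P2→R gives 8>2]
(A,R): not NE [P1→B gives 8>3]
(A,S): not NE [P2→R gives 8>2]
(B,P): not NE [P1→A gives 6>4]
(B,Q): not NE [P1→C gives 9>0; P2→P gives 9>5]
(B,R): not NE [P2→P gives 9>6]
(B,S): not NE [P1→C gives 9>5; P2→P gives 9>3]
(C,P): not NE [P1→A gives 6>2; P2→S gives 9>3]
(C,Q): not NE [P2→S gives 9>4]
(C,R): not NE [P1→B gives 8>0; P2→S gives 9>2]
(C,S): NE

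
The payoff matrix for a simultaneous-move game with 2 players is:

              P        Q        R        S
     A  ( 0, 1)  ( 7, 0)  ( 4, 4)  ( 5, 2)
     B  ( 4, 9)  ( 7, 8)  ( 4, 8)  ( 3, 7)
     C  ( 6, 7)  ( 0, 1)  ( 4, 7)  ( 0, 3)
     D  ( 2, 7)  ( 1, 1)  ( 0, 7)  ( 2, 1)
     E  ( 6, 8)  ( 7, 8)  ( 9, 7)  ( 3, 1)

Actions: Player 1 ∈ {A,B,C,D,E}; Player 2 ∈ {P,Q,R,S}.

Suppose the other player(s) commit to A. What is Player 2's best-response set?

u_2(P vs A) = 1
u_2(Q vs A) = 0
u_2(R vs A) = 4
u_2(S vs A) = 2
max payoff 4 at {R}

BR_2 = {R}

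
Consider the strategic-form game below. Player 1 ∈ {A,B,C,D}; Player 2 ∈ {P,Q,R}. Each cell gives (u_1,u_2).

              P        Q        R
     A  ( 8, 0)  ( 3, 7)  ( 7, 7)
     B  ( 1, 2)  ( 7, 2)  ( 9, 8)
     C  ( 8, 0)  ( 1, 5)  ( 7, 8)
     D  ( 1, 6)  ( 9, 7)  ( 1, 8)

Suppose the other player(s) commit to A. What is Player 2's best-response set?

u_2(P vs A) = 0
u_2(Q vs A) = 7
u_2(R vs A) = 7
max payoff 7 at {Q,R}

P2 best: {Q,R}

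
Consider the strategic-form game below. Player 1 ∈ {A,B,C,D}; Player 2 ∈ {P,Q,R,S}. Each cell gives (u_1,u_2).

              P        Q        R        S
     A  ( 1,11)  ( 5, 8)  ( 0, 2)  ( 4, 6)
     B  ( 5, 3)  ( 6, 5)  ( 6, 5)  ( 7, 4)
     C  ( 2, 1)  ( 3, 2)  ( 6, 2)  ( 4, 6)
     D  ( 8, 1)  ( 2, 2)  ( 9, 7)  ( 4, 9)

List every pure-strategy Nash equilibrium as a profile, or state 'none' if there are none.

PSNE = {(B,Q)}

(A,P): not NE [P1→D gives 8>1]
(A,Q): not NE [P1→B gives 6>5; P2→P gives 11>8]
(A,R): not NE [P1→D gives 9>0; P2→P gives 11>2]
(A,S): not NE [P1→B gives 7>4; P2→P gives 11>6]
(B,P): not NE [P1→D gives 8>5; P2→R gives 5>3]
(B,Q): NE
(B,R): not NE [P1→D gives 9>6]
(B,S): not NE [P2→R gives 5>4]
(C,P): not NE [P1→D gives 8>2; P2→S gives 6>1]
(C,Q): not NE [P1→B gives 6>3; P2→S gives 6>2]
(C,R): not NE [P1→D gives 9>6; P2→S gives 6>2]
(C,S): not NE [P1→B gives 7>4]
(D,P): not NE [P2→S gives 9>1]
(D,Q): not NE [P1→B gives 6>2; P2→S gives 9>2]
(D,R): not NE [P2→S gives 9>7]
(D,S): not NE [P1→B gives 7>4]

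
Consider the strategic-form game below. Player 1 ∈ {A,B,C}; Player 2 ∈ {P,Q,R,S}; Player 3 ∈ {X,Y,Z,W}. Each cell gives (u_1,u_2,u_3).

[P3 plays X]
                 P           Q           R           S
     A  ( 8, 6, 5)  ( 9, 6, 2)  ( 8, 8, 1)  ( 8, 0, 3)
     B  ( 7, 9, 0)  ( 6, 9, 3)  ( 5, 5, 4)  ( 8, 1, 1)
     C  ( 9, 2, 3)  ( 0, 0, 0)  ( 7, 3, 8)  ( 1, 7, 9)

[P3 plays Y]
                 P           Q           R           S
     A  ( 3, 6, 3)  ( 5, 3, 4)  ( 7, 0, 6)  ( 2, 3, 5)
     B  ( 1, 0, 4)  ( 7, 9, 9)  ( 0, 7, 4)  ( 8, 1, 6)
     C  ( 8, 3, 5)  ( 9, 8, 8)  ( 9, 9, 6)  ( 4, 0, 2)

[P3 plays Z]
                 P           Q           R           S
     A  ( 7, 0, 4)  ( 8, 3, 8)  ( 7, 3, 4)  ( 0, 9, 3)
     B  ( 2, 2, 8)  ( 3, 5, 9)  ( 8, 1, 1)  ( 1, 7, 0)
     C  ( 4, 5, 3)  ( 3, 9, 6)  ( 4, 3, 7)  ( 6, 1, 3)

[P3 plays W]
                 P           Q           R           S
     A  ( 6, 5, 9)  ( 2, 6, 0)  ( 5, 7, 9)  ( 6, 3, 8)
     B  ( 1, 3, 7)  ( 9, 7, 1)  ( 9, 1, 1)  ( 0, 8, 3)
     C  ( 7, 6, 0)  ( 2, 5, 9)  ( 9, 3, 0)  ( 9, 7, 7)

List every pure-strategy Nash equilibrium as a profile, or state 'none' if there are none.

PSNE: ∅

(A,P,X): not NE [P1→C gives 9>8; P2→R gives 8>6; P3→W gives 9>5]
(A,P,Y): not NE [P1→C gives 8>3; P3→W gives 9>3]
(A,P,Z): not NE [P2→S gives 9>0; P3→W gives 9>4]
(A,P,W): not NE [P1→C gives 7>6; P2→R gives 7>5]
(A,Q,X): not NE [P2→R gives 8>6; P3→Z gives 8>2]
(A,Q,Y): not NE [P1→C gives 9>5; P2→P gives 6>3; P3→Z gives 8>4]
(A,Q,Z): not NE [P2→S gives 9>3]
(A,Q,W): not NE [P1→B gives 9>2; P2→R gives 7>6; P3→Z gives 8>0]
(A,R,X): not NE [P3→W gives 9>1]
(A,R,Y): not NE [P1→C gives 9>7; P2→P gives 6>0; P3→W gives 9>6]
(A,R,Z): not NE [P1→B gives 8>7; P2→S gives 9>3; P3→W gives 9>4]
(A,R,W): not NE [P1→C gives 9>5]
(A,S,X): not NE [P2→R gives 8>0; P3→W gives 8>3]
(A,S,Y): not NE [P1→B gives 8>2; P2→P gives 6>3; P3→W gives 8>5]
(A,S,Z): not NE [P1→C gives 6>0; P3→W gives 8>3]
(A,S,W): not NE [P1→C gives 9>6; P2→R gives 7>3]
(B,P,X): not NE [P1→C gives 9>7; P3→Z gives 8>0]
(B,P,Y): not NE [P1→C gives 8>1; P2→Q gives 9>0; P3→Z gives 8>4]
(B,P,Z): not NE [P1→A gives 7>2; P2→S gives 7>2]
(B,P,W): not NE [P1→C gives 7>1; P2→S gives 8>3; P3→Z gives 8>7]
(B,Q,X): not NE [P1→A gives 9>6; P3→Z gives 9>3]
(B,Q,Y): not NE [P1→C gives 9>7]
(B,Q,Z): not NE [P1→A gives 8>3; P2→S gives 7>5]
(B,Q,W): not NE [P2→S gives 8>7; P3→Z gives 9>1]
(B,R,X): not NE [P1→A gives 8>5; P2→Q gives 9>5]
(B,R,Y): not NE [P1→C gives 9>0; P2→Q gives 9>7]
(B,R,Z): not NE [P2→S gives 7>1; P3→Y gives 4>1]
(B,R,W): not NE [P2→S gives 8>1; P3→Y gives 4>1]
(B,S,X): not NE [P2→Q gives 9>1; P3→Y gives 6>1]
(B,S,Y): not NE [P2→Q gives 9>1]
(B,S,Z): not NE [P1→C gives 6>1; P3→Y gives 6>0]
(B,S,W): not NE [P1→C gives 9>0; P3→Y gives 6>3]
(C,P,X): not NE [P2→S gives 7>2; P3→Y gives 5>3]
(C,P,Y): not NE [P2→R gives 9>3]
(C,P,Z): not NE [P1→A gives 7>4; P2→Q gives 9>5; P3→Y gives 5>3]
(C,P,W): not NE [P2→S gives 7>6; P3→Y gives 5>0]
(C,Q,X): not NE [P1→A gives 9>0; P2→S gives 7>0; P3→W gives 9>0]
(C,Q,Y): not NE [P2→R gives 9>8; P3→W gives 9>8]
(C,Q,Z): not NE [P1→A gives 8>3; P3→W gives 9>6]
(C,Q,W): not NE [P1→B gives 9>2; P2→S gives 7>5]
(C,R,X): not NE [P1→A gives 8>7; P2→S gives 7>3]
(C,R,Y): not NE [P3→X gives 8>6]
(C,R,Z): not NE [P1→B gives 8>4; P2→Q gives 9>3; P3→X gives 8>7]
(C,R,W): not NE [P2→S gives 7>3; P3→X gives 8>0]
(C,S,X): not NE [P1→B gives 8>1]
(C,S,Y): not NE [P1→B gives 8>4; P2→R gives 9>0; P3→X gives 9>2]
(C,S,Z): not NE [P2→Q gives 9>1; P3→X gives 9>3]
(C,S,W): not NE [P3→X gives 9>7]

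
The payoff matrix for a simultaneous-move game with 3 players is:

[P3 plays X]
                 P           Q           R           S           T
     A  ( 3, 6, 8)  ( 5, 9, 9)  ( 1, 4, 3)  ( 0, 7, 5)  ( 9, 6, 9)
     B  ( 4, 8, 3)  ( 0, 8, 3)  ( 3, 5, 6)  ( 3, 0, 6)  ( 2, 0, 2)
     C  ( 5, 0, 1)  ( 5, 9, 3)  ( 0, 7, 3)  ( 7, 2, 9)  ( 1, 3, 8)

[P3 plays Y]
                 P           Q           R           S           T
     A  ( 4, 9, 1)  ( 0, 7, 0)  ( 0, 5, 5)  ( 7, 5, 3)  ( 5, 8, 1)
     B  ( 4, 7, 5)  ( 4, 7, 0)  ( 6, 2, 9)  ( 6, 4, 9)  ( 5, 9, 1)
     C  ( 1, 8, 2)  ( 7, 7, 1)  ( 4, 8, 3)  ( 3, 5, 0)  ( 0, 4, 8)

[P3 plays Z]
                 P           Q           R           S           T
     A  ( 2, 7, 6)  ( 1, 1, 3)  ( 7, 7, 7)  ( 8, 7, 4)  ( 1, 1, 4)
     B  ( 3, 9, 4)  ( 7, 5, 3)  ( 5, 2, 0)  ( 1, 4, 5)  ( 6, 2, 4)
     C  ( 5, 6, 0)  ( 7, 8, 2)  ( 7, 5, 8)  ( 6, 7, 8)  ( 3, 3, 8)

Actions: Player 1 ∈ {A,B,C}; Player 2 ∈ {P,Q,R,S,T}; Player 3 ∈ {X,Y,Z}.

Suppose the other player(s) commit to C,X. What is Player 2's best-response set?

u_2(P vs C,X) = 0
u_2(Q vs C,X) = 9
u_2(R vs C,X) = 7
u_2(S vs C,X) = 2
u_2(T vs C,X) = 3
max payoff 9 at {Q}

BR_2 = {Q}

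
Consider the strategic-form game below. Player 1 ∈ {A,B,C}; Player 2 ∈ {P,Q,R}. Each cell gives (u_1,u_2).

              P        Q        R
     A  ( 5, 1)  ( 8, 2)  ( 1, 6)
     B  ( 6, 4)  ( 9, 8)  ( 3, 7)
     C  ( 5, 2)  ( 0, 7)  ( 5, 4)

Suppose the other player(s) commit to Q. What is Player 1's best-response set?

u_1(A vs Q) = 8
u_1(B vs Q) = 9
u_1(C vs Q) = 0
max payoff 9 at {B}

P1 best: {B}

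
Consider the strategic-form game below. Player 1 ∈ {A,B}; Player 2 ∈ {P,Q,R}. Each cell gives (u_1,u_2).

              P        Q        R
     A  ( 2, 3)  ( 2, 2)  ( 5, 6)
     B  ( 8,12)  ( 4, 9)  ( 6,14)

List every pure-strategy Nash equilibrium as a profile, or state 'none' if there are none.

(A,P): not NE [P1→B gives 8>2; P2→R gives 6>3]
(A,Q): not NE [P1→B gives 4>2; P2→R gives 6>2]
(A,R): not NE [P1→B gives 6>5]
(B,P): not NE [P2→R gives 14>12]
(B,Q): not NE [P2→R gives 14>9]
(B,R): NE

PSNE = {(B,R)}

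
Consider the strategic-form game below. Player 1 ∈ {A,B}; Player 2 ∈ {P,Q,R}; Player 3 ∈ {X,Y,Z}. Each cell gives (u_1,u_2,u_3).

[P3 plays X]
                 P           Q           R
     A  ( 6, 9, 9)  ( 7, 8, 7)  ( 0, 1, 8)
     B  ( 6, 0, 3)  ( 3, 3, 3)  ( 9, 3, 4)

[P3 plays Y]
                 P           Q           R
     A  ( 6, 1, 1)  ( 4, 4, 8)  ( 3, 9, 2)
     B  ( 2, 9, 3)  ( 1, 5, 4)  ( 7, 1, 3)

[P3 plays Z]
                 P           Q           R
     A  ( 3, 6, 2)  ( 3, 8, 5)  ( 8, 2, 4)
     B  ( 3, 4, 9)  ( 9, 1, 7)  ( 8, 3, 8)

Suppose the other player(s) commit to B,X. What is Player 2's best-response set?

u_2(P vs B,X) = 0
u_2(Q vs B,X) = 3
u_2(R vs B,X) = 3
max payoff 3 at {Q,R}

BR_2 = {Q,R}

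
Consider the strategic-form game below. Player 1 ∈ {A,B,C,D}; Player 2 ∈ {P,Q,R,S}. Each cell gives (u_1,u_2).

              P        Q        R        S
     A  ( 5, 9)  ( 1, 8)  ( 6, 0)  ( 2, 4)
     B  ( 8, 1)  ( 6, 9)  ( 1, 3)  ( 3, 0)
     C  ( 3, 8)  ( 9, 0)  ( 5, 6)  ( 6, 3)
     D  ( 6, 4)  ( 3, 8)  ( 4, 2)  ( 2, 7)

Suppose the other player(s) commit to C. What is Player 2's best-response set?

P2 best: {P}

u_2(P vs C) = 8
u_2(Q vs C) = 0
u_2(R vs C) = 6
u_2(S vs C) = 3
max payoff 8 at {P}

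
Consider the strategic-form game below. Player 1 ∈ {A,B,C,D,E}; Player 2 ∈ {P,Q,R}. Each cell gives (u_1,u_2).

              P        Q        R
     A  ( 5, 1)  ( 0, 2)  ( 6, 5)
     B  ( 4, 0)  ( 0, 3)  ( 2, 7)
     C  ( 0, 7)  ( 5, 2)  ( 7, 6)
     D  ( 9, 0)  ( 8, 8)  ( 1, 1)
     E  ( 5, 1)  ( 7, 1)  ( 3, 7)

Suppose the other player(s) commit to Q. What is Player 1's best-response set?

u_1(A vs Q) = 0
u_1(B vs Q) = 0
u_1(C vs Q) = 5
u_1(D vs Q) = 8
u_1(E vs Q) = 7
max payoff 8 at {D}

BR_1 = {D}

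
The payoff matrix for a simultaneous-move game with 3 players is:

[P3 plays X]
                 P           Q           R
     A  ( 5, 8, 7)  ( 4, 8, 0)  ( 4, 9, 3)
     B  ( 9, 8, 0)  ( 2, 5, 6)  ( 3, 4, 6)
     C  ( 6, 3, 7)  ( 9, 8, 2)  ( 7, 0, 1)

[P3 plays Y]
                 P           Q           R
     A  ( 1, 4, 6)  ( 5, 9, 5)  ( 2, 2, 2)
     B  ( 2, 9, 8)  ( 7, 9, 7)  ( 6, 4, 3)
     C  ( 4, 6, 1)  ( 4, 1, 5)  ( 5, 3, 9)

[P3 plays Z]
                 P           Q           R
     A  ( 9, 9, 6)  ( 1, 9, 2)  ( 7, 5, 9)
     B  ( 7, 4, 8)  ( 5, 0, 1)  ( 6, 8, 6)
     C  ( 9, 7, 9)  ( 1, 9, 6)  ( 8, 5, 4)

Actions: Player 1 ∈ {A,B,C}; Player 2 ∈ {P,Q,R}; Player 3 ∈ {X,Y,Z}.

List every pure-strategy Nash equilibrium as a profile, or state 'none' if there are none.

PSNE = {(B,Q,Y)}

(A,P,X): not NE [P1→B gives 9>5; P2→R gives 9>8]
(A,P,Y): not NE [P1→C gives 4>1; P2→Q gives 9>4; P3→X gives 7>6]
(A,P,Z): not NE [P3→X gives 7>6]
(A,Q,X): not NE [P1→C gives 9>4; P2→R gives 9>8; P3→Y gives 5>0]
(A,Q,Y): not NE [P1→B gives 7>5]
(A,Q,Z): not NE [P1→B gives 5>1; P3→Y gives 5>2]
(A,R,X): not NE [P1→C gives 7>4; P3→Z gives 9>3]
(A,R,Y): not NE [P1→B gives 6>2; P2→Q gives 9>2; P3→Z gives 9>2]
(A,R,Z): not NE [P1→C gives 8>7; P2→Q gives 9>5]
(B,P,X): not NE [P3→Z gives 8>0]
(B,P,Y): not NE [P1→C gives 4>2]
(B,P,Z): not NE [P1→C gives 9>7; P2→R gives 8>4]
(B,Q,X): not NE [P1→C gives 9>2; P2→P gives 8>5; P3→Y gives 7>6]
(B,Q,Y): NE
(B,Q,Z): not NE [P2→R gives 8>0; P3→Y gives 7>1]
(B,R,X): not NE [P1→C gives 7>3; P2→P gives 8>4]
(B,R,Y): not NE [P2→Q gives 9>4; P3→Z gives 6>3]
(B,R,Z): not NE [P1→C gives 8>6]
(C,P,X): not NE [P1→B gives 9>6; P2→Q gives 8>3; P3→Z gives 9>7]
(C,P,Y): not NE [P3→Z gives 9>1]
(C,P,Z): not NE [P2→Q gives 9>7]
(C,Q,X): not NE [P3→Z gives 6>2]
(C,Q,Y): not NE [P1→B gives 7>4; P2→P gives 6>1; P3→Z gives 6>5]
(C,Q,Z): not NE [P1→B gives 5>1]
(C,R,X): not NE [P2→Q gives 8>0; P3→Y gives 9>1]
(C,R,Y): not NE [P1→B gives 6>5; P2→P gives 6>3]
(C,R,Z): not NE [P2→Q gives 9>5; P3→Y gives 9>4]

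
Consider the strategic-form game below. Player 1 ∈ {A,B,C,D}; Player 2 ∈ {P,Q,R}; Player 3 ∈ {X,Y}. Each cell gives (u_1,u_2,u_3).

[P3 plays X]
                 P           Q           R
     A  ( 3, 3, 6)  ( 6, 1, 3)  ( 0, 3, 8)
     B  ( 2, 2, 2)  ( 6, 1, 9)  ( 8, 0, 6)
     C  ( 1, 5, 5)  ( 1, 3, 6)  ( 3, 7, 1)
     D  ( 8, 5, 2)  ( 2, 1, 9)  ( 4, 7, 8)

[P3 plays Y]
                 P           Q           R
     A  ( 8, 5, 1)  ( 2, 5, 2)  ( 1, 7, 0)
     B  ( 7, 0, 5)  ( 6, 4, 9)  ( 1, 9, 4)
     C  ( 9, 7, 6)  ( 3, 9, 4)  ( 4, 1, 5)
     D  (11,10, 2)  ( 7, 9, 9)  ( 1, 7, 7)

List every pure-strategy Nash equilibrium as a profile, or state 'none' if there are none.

Nash profiles: (D,P,Y)

(A,P,X): not NE [P1→D gives 8>3]
(A,P,Y): not NE [P1→D gives 11>8; P2→R gives 7>5; P3→X gives 6>1]
(A,Q,X): not NE [P2→R gives 3>1]
(A,Q,Y): not NE [P1→D gives 7>2; P2→R gives 7>5; P3→X gives 3>2]
(A,R,X): not NE [P1→B gives 8>0]
(A,R,Y): not NE [P1→C gives 4>1; P3→X gives 8>0]
(B,P,X): not NE [P1→D gives 8>2; P3→Y gives 5>2]
(B,P,Y): not NE [P1→D gives 11>7; P2→R gives 9>0]
(B,Q,X): not NE [P2→P gives 2>1]
(B,Q,Y): not NE [P1→D gives 7>6; P2→R gives 9>4]
(B,R,X): not NE [P2→P gives 2>0]
(B,R,Y): not NE [P1→C gives 4>1; P3→X gives 6>4]
(C,P,X): not NE [P1→D gives 8>1; P2→R gives 7>5; P3→Y gives 6>5]
(C,P,Y): not NE [P1→D gives 11>9; P2→Q gives 9>7]
(C,Q,X): not NE [P1→B gives 6>1; P2→R gives 7>3]
(C,Q,Y): not NE [P1→D gives 7>3; P3→X gives 6>4]
(C,R,X): not NE [P1→B gives 8>3; P3→Y gives 5>1]
(C,R,Y): not NE [P2→Q gives 9>1]
(D,P,X): not NE [P2→R gives 7>5]
(D,P,Y): NE
(D,Q,X): not NE [P1→B gives 6>2; P2→R gives 7>1]
(D,Q,Y): not NE [P2→P gives 10>9]
(D,R,X): not NE [P1→B gives 8>4]
(D,R,Y): not NE [P1→C gives 4>1; P2→P gives 10>7; P3→X gives 8>7]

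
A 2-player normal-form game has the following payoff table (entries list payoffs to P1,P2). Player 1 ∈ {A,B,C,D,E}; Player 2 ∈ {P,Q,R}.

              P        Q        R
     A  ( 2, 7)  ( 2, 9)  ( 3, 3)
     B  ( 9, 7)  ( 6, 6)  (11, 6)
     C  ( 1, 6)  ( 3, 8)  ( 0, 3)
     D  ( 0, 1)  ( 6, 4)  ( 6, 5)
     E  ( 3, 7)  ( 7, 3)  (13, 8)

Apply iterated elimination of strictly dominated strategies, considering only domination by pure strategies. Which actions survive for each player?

IESDS → P1:{B,E} P2:{P,R}

P1 drop A (B beats it: P:9>2 Q:6>2 R:11>3)
P1 drop C (B beats it: P:9>1 Q:6>3 R:11>0)
P1 drop D (E beats it: P:3>0 Q:7>6 R:13>6)
P2 drop Q (P beats it: B:7>6 E:7>3)
P1→{B,E} P2→{P,R}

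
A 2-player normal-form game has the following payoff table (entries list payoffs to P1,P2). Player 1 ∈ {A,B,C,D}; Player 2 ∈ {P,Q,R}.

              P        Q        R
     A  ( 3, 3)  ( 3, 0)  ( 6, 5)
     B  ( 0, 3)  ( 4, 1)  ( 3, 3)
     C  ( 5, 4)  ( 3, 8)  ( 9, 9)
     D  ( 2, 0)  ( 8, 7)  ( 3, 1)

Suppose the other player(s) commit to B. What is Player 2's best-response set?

BR_2 = {P,R}

u_2(P vs B) = 3
u_2(Q vs B) = 1
u_2(R vs B) = 3
max payoff 3 at {P,R}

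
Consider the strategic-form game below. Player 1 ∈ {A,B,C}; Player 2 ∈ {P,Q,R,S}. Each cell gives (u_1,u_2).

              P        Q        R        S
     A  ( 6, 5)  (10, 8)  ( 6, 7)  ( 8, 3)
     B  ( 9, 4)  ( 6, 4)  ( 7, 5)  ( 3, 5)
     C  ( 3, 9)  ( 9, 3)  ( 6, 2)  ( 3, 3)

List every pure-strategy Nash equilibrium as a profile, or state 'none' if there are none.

(A,P): not NE [P1→B gives 9>6; P2→Q gives 8>5]
(A,Q): NE
(A,R): not NE [P1→B gives 7>6; P2→Q gives 8>7]
(A,S): not NE [P2→Q gives 8>3]
(B,P): not NE [P2→S gives 5>4]
(B,Q): not NE [P1→A gives 10>6; P2→S gives 5>4]
(B,R): NE
(B,S): not NE [P1→A gives 8>3]
(C,P): not NE [P1→B gives 9>3]
(C,Q): not NE [P1→A gives 10>9; P2→P gives 9>3]
(C,R): not NE [P1→B gives 7>6; P2→P gives 9>2]
(C,S): not NE [P1→A gives 8>3; P2→P gives 9>3]

PSNE = {(A,Q), (B,R)}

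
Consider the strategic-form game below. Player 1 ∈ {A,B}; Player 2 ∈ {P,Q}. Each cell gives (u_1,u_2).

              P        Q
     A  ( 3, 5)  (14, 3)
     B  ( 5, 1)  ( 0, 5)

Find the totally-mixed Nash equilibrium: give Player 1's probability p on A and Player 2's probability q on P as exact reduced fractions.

P1 mixes 2/3 on A; P2 mixes 7/8 on P

P1 indiff ⇒ q·3+(1-q)·14 = q·5+(1-q)·0 ⇒ q(-2) = (1-q)(-14) ⇒ q = 7/8
P2 indiff ⇒ p·5+(1-p)·1 = p·3+(1-p)·5 ⇒ p(2) = (1-p)(4) ⇒ p = 2/3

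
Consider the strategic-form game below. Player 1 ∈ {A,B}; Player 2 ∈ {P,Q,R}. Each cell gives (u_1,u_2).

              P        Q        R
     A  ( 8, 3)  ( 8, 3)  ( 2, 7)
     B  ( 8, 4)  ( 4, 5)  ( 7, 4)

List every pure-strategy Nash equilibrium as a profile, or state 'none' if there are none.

(A,P): not NE [P2→R gives 7>3]
(A,Q): not NE [P2→R gives 7>3]
(A,R): not NE [P1→B gives 7>2]
(B,P): not NE [P2→Q gives 5>4]
(B,Q): not NE [P1→A gives 8>4]
(B,R): not NE [P2→Q gives 5>4]

No pure NE.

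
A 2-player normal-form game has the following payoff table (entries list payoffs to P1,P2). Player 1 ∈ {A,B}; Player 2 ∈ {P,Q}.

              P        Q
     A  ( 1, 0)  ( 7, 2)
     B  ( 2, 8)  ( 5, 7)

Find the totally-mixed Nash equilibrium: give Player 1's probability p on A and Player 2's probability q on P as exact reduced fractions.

(p,q) = (1/3, 2/3)

P1 indiff ⇒ q·1+(1-q)·7 = q·2+(1-q)·5 ⇒ q(-1) = (1-q)(-2) ⇒ q = 2/3
P2 indiff ⇒ p·0+(1-p)·8 = p·2+(1-p)·7 ⇒ p(-2) = (1-p)(-1) ⇒ p = 1/3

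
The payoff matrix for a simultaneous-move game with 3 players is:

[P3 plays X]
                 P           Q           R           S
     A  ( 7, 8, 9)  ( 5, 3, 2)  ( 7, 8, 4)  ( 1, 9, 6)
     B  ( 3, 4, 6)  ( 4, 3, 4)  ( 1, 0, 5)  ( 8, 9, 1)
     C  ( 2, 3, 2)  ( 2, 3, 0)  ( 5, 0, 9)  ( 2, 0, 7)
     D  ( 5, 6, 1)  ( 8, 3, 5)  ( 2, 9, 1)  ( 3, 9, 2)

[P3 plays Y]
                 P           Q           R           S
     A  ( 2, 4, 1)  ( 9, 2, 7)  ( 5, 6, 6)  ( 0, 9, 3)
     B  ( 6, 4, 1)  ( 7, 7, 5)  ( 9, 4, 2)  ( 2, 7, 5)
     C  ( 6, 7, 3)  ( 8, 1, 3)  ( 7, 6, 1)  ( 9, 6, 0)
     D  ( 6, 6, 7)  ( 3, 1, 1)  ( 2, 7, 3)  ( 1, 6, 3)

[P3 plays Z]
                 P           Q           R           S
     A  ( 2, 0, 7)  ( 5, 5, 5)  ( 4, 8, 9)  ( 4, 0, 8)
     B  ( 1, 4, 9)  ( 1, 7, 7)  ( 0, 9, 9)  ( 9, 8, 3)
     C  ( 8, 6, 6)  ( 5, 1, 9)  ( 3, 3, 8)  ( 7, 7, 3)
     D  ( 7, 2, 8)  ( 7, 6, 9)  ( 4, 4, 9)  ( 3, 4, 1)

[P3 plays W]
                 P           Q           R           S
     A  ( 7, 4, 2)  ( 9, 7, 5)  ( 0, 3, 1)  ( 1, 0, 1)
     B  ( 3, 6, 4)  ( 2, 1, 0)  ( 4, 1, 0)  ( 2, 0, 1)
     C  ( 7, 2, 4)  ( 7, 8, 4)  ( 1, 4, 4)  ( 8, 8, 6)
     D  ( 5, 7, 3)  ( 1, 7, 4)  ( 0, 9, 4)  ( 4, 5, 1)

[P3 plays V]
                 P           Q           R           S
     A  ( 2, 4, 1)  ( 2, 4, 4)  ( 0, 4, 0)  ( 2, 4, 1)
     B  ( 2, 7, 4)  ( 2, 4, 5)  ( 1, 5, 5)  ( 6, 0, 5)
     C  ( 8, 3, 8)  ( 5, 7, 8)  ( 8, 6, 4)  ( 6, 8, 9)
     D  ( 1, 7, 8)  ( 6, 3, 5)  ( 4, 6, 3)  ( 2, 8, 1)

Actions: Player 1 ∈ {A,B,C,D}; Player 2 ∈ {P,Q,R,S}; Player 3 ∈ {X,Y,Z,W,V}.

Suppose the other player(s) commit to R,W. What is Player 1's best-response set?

u_1(A vs R,W) = 0
u_1(B vs R,W) = 4
u_1(C vs R,W) = 1
u_1(D vs R,W) = 0
max payoff 4 at {B}

argmax u_1 = {B}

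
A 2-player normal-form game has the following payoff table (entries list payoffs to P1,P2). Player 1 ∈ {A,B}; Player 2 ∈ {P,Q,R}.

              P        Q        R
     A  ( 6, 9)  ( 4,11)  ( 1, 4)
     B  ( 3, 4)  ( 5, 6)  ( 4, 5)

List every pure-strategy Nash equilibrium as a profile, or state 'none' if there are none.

(A,P): not NE [P2→Q gives 11>9]
(A,Q): not NE [P1→B gives 5>4]
(A,R): not NE [P1→B gives 4>1; P2→Q gives 11>4]
(B,P): not NE [P1→A gives 6>3; P2→Q gives 6>4]
(B,Q): NE
(B,R): not NE [P2→Q gives 6>5]

Nash profiles: (B,Q)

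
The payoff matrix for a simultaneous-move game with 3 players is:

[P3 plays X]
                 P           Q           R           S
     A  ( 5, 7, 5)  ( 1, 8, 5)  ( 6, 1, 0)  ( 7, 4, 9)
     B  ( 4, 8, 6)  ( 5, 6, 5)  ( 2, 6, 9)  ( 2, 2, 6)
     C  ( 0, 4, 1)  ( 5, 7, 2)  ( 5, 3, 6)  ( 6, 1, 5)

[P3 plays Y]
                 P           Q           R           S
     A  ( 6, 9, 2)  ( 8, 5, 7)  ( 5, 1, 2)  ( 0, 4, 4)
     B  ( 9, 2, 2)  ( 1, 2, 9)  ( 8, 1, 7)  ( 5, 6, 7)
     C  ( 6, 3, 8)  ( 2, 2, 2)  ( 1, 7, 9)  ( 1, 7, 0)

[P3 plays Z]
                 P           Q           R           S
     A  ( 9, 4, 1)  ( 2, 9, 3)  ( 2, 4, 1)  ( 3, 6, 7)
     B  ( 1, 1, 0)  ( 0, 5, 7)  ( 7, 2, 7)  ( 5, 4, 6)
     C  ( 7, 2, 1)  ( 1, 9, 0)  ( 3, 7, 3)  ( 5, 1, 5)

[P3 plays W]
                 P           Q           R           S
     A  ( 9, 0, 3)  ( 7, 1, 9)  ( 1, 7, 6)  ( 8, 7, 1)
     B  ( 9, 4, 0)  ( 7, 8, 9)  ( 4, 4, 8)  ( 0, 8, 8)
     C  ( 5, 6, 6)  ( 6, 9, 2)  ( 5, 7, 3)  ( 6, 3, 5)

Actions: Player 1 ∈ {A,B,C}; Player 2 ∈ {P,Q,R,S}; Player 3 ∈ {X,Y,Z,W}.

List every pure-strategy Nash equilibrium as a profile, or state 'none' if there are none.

(A,P,X): not NE [P2→Q gives 8>7]
(A,P,Y): not NE [P1→B gives 9>6; P3→X gives 5>2]
(A,P,Z): not NE [P2→Q gives 9>4; P3→X gives 5>1]
(A,P,W): not NE [P2→S gives 7>0; P3→X gives 5>3]
(A,Q,X): not NE [P1→C gives 5>1; P3→W gives 9>5]
(A,Q,Y): not NE [P2→P gives 9>5; P3→W gives 9>7]
(A,Q,Z): not NE [P3→W gives 9>3]
(A,Q,W): not NE [P2→S gives 7>1]
(A,R,X): not NE [P2→Q gives 8>1; P3→W gives 6>0]
(A,R,Y): not NE [P1→B gives 8>5; P2→P gives 9>1; P3→W gives 6>2]
(A,R,Z): not NE [P1→B gives 7>2; P2→Q gives 9>4; P3→W gives 6>1]
(A,R,W): not NE [P1→C gives 5>1]
(A,S,X): not NE [P2→Q gives 8>4]
(A,S,Y): not NE [P1→B gives 5>0; P2→P gives 9>4; P3→X gives 9>4]
(A,S,Z): not NE [P1→C gives 5>3; P2→Q gives 9>6; P3→X gives 9>7]
(A,S,W): not NE [P3→X gives 9>1]
(B,P,X): not NE [P1→A gives 5>4]
(B,P,Y): not NE [P2→S gives 6>2; P3→X gives 6>2]
(B,P,Z): not NE [P1→A gives 9>1; P2→Q gives 5>1; P3→X gives 6>0]
(B,P,W): not NE [P2→S gives 8>4; P3→X gives 6>0]
(B,Q,X): not NE [P2→P gives 8>6; P3→W gives 9>5]
(B,Q,Y): not NE [P1→A gives 8>1; P2→S gives 6>2]
(B,Q,Z): not NE [P1→A gives 2>0; P3→W gives 9>7]
(B,Q,W): NE
(B,R,X): not NE [P1→A gives 6>2; P2→P gives 8>6]
(B,R,Y): not NE [P2→S gives 6>1; P3→X gives 9>7]
(B,R,Z): not NE [P2→Q gives 5>2; P3→X gives 9>7]
(B,R,W): not NE [P1→C gives 5>4; P2→S gives 8>4; P3→X gives 9>8]
(B,S,X): not NE [P1→A gives 7>2; P2→P gives 8>2; P3→W gives 8>6]
(B,S,Y): not NE [P3→W gives 8>7]
(B,S,Z): not NE [P2→Q gives 5>4; P3→W gives 8>6]
(B,S,W): not NE [P1→A gives 8>0]
(C,P,X): not NE [P1→A gives 5>0; P2→Q gives 7>4; P3→Y gives 8>1]
(C,P,Y): not NE [P1→B gives 9>6; P2→S gives 7>3]
(C,P,Z): not NE [P1→A gives 9>7; P2→Q gives 9>2; P3→Y gives 8>1]
(C,P,W): not NE [P1→B gives 9>5; P2→Q gives 9>6; P3→Y gives 8>6]
(C,Q,X): NE
(C,Q,Y): not NE [P1→A gives 8>2; P2→S gives 7>2]
(C,Q,Z): not NE [P1→A gives 2>1; P3→W gives 2>0]
(C,Q,W): not NE [P1→B gives 7>6]
(C,R,X): not NE [P1→A gives 6>5; P2→Q gives 7>3; P3→Y gives 9>6]
(C,R,Y): not NE [P1→B gives 8>1]
(C,R,Z): not NE [P1→B gives 7>3; P2→Q gives 9>7; P3→Y gives 9>3]
(C,R,W): not NE [P2→Q gives 9>7; P3→Y gives 9>3]
(C,S,X): not NE [P1→A gives 7>6; P2→Q gives 7>1]
(C,S,Y): not NE [P1→B gives 5>1; P3→W gives 5>0]
(C,S,Z): not NE [P2→Q gives 9>1]
(C,S,W): not NE [P1→A gives 8>6; P2→Q gives 9>3]

NE set: (B,Q,W), (C,Q,X)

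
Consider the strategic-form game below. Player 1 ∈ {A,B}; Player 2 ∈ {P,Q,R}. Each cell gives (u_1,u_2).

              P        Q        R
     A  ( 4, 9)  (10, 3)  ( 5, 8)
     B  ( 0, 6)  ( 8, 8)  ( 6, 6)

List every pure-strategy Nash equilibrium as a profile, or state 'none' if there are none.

(A,P): NE
(A,Q): not NE [P2→P gives 9>3]
(A,R): not NE [P1→B gives 6>5; P2→P gives 9>8]
(B,P): not NE [P1→A gives 4>0; P2→Q gives 8>6]
(B,Q): not NE [P1→A gives 10>8]
(B,R): not NE [P2→Q gives 8>6]

Nash profiles: (A,P)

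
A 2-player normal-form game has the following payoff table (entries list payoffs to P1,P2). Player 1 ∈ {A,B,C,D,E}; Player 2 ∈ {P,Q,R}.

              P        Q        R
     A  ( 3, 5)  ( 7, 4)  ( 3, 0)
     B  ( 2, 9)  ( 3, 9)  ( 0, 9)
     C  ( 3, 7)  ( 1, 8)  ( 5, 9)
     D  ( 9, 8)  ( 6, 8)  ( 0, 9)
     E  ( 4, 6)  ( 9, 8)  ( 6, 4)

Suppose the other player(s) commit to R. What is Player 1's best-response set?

argmax u_1 = {E}

u_1(A vs R) = 3
u_1(B vs R) = 0
u_1(C vs R) = 5
u_1(D vs R) = 0
u_1(E vs R) = 6
max payoff 6 at {E}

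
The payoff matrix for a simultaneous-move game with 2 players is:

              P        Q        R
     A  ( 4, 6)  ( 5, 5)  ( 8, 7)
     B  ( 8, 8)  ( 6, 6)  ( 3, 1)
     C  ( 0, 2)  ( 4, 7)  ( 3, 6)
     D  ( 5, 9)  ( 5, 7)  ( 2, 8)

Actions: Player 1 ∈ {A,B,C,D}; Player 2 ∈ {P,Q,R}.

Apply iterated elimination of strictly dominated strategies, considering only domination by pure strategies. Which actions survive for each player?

Remaining: P1:{A,B} P2:{P,R}

P1 drop C (A beats it: P:4>0 Q:5>4 R:8>3)
P1 drop D (B beats it: P:8>5 Q:6>5 R:3>2)
P2 drop Q (P beats it: A:6>5 B:8>6)
P1→{A,B} P2→{P,R}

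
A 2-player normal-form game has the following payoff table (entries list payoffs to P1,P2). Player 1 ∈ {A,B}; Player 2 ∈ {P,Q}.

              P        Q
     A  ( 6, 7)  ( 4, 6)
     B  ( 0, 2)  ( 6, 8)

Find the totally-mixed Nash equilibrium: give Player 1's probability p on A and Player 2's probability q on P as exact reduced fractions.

(p,q) = (6/7, 1/4)

P1 indiff ⇒ q·6+(1-q)·4 = q·0+(1-q)·6 ⇒ q(6) = (1-q)(2) ⇒ q = 1/4
P2 indiff ⇒ p·7+(1-p)·2 = p·6+(1-p)·8 ⇒ p(1) = (1-p)(6) ⇒ p = 6/7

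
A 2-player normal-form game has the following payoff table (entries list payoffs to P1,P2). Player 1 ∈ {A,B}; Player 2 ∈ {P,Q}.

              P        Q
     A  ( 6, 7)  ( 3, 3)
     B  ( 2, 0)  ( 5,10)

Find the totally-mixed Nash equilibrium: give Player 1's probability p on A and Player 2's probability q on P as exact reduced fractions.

P1 mixes 5/7 on A; P2 mixes 1/3 on P

P1 indiff ⇒ q·6+(1-q)·3 = q·2+(1-q)·5 ⇒ q(4) = (1-q)(2) ⇒ q = 1/3
P2 indiff ⇒ p·7+(1-p)·0 = p·3+(1-p)·10 ⇒ p(4) = (1-p)(10) ⇒ p = 5/7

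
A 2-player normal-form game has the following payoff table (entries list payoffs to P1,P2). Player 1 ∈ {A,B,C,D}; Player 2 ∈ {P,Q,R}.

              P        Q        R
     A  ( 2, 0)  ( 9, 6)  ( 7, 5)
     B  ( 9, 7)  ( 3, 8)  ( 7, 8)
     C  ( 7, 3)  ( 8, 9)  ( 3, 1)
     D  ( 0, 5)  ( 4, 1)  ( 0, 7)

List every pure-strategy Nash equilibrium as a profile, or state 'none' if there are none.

NE set: (A,Q), (B,R)

(A,P): not NE [P1→B gives 9>2; P2→Q gives 6>0]
(A,Q): NE
(A,R): not NE [P2→Q gives 6>5]
(B,P): not NE [P2→R gives 8>7]
(B,Q): not NE [P1→A gives 9>3]
(B,R): NE
(C,P): not NE [P1→B gives 9>7; P2→Q gives 9>3]
(C,Q): not NE [P1→A gives 9>8]
(C,R): not NE [P1→B gives 7>3; P2→Q gives 9>1]
(D,P): not NE [P1→B gives 9>0; P2→R gives 7>5]
(D,Q): not NE [P1→A gives 9>4; P2→R gives 7>1]
(D,R): not NE [P1→B gives 7>0]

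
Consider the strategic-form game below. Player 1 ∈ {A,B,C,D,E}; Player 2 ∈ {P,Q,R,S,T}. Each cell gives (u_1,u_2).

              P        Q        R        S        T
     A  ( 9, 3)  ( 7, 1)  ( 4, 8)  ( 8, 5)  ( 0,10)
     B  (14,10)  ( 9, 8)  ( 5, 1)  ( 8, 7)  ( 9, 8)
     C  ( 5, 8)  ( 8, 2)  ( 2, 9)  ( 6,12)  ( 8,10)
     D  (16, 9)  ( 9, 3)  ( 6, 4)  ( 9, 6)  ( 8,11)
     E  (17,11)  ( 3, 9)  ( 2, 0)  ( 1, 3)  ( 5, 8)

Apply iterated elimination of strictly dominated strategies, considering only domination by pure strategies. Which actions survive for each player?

Remaining: P1:{B,D,E} P2:{P,T}

P1 drop A (D beats it: P:16>9 Q:9>7 R:6>4 S:9>8 T:8>0)
P1 drop C (B beats it: P:14>5 Q:9>8 R:5>2 S:8>6 T:9>8)
P2 drop Q (P beats it: B:10>8 D:9>3 E:11>9)
P2 drop R (P beats it: B:10>1 D:9>4 E:11>0)
P2 drop S (P beats it: B:10>7 D:9>6 E:11>3)
P1→{B,D,E} P2→{P,T}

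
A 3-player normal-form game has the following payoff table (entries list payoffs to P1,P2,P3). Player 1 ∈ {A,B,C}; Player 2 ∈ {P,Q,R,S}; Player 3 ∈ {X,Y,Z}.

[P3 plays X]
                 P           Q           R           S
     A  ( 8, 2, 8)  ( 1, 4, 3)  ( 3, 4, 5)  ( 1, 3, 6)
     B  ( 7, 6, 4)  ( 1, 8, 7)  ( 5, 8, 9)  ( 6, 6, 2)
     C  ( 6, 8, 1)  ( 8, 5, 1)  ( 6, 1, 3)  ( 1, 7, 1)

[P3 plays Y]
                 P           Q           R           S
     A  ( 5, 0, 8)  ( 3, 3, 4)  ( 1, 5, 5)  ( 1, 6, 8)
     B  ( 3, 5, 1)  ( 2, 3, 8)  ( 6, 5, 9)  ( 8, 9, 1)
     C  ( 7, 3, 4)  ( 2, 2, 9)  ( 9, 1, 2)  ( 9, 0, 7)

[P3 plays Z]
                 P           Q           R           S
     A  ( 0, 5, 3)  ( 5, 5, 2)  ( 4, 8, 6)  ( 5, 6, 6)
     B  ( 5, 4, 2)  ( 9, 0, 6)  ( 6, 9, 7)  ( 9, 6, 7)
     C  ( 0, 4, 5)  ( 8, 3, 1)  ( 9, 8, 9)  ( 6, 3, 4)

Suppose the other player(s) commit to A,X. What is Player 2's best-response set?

u_2(P vs A,X) = 2
u_2(Q vs A,X) = 4
u_2(R vs A,X) = 4
u_2(S vs A,X) = 3
max payoff 4 at {Q,R}

BR_2 = {Q,R}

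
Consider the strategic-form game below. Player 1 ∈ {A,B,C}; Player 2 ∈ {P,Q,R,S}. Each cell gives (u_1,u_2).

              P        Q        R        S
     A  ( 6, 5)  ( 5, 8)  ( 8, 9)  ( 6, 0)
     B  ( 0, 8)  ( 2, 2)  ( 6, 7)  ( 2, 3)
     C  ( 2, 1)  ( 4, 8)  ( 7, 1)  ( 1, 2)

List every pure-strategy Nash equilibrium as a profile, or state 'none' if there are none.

(A,P): not NE [P2→R gives 9>5]
(A,Q): not NE [P2→R gives 9>8]
(A,R): NE
(A,S): not NE [P2→R gives 9>0]
(B,P): not NE [P1→A gives 6>0]
(B,Q): not NE [P1→A gives 5>2; P2→P gives 8>2]
(B,R): not NE [P1→A gives 8>6; P2→P gives 8>7]
(B,S): not NE [P1→A gives 6>2; P2→P gives 8>3]
(C,P): not NE [P1→A gives 6>2; P2→Q gives 8>1]
(C,Q): not NE [P1→A gives 5>4]
(C,R): not NE [P1→A gives 8>7; P2→Q gives 8>1]
(C,S): not NE [P1→A gives 6>1; P2→Q gives 8>2]

NE set: (A,R)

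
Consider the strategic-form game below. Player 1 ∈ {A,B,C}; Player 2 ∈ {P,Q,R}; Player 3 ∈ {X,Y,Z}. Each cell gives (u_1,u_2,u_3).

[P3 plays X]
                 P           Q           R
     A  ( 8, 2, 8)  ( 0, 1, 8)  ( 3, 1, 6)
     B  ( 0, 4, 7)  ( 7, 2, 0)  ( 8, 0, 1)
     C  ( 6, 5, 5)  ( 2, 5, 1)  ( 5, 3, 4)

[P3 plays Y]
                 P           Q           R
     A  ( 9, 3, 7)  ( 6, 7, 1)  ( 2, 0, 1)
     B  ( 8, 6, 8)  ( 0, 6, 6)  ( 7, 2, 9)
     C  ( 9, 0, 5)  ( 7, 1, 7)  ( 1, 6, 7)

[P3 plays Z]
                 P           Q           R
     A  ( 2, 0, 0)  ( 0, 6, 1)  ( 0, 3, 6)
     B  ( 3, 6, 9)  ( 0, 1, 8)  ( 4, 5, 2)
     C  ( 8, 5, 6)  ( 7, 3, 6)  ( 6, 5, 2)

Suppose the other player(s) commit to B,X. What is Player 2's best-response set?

argmax u_2 = {P}

u_2(P vs B,X) = 4
u_2(Q vs B,X) = 2
u_2(R vs B,X) = 0
max payoff 4 at {P}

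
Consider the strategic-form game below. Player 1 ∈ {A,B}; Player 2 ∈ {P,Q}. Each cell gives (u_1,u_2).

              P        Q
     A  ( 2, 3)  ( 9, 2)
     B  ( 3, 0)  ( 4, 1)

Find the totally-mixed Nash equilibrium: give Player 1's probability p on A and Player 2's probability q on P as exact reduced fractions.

P1 indiff ⇒ q·2+(1-q)·9 = q·3+(1-q)·4 ⇒ q(-1) = (1-q)(-5) ⇒ q = 5/6
P2 indiff ⇒ p·3+(1-p)·0 = p·2+(1-p)·1 ⇒ p(1) = (1-p)(1) ⇒ p = 1/2

p=1/2, q=5/6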